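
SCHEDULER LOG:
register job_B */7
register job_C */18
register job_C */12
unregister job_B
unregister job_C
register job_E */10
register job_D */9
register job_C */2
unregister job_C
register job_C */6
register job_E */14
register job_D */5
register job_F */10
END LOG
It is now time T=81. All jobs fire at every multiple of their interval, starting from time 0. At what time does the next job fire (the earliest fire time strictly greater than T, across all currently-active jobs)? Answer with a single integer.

Op 1: register job_B */7 -> active={job_B:*/7}
Op 2: register job_C */18 -> active={job_B:*/7, job_C:*/18}
Op 3: register job_C */12 -> active={job_B:*/7, job_C:*/12}
Op 4: unregister job_B -> active={job_C:*/12}
Op 5: unregister job_C -> active={}
Op 6: register job_E */10 -> active={job_E:*/10}
Op 7: register job_D */9 -> active={job_D:*/9, job_E:*/10}
Op 8: register job_C */2 -> active={job_C:*/2, job_D:*/9, job_E:*/10}
Op 9: unregister job_C -> active={job_D:*/9, job_E:*/10}
Op 10: register job_C */6 -> active={job_C:*/6, job_D:*/9, job_E:*/10}
Op 11: register job_E */14 -> active={job_C:*/6, job_D:*/9, job_E:*/14}
Op 12: register job_D */5 -> active={job_C:*/6, job_D:*/5, job_E:*/14}
Op 13: register job_F */10 -> active={job_C:*/6, job_D:*/5, job_E:*/14, job_F:*/10}
  job_C: interval 6, next fire after T=81 is 84
  job_D: interval 5, next fire after T=81 is 85
  job_E: interval 14, next fire after T=81 is 84
  job_F: interval 10, next fire after T=81 is 90
Earliest fire time = 84 (job job_C)

Answer: 84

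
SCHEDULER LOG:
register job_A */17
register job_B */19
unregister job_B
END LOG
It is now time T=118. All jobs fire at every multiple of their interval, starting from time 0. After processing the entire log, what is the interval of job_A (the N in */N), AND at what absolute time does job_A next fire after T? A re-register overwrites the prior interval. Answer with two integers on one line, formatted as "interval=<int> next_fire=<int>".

Op 1: register job_A */17 -> active={job_A:*/17}
Op 2: register job_B */19 -> active={job_A:*/17, job_B:*/19}
Op 3: unregister job_B -> active={job_A:*/17}
Final interval of job_A = 17
Next fire of job_A after T=118: (118//17+1)*17 = 119

Answer: interval=17 next_fire=119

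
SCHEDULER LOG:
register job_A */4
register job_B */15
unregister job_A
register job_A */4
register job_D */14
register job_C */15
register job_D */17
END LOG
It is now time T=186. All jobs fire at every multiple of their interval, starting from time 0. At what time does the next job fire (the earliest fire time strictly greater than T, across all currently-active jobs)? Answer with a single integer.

Answer: 187

Derivation:
Op 1: register job_A */4 -> active={job_A:*/4}
Op 2: register job_B */15 -> active={job_A:*/4, job_B:*/15}
Op 3: unregister job_A -> active={job_B:*/15}
Op 4: register job_A */4 -> active={job_A:*/4, job_B:*/15}
Op 5: register job_D */14 -> active={job_A:*/4, job_B:*/15, job_D:*/14}
Op 6: register job_C */15 -> active={job_A:*/4, job_B:*/15, job_C:*/15, job_D:*/14}
Op 7: register job_D */17 -> active={job_A:*/4, job_B:*/15, job_C:*/15, job_D:*/17}
  job_A: interval 4, next fire after T=186 is 188
  job_B: interval 15, next fire after T=186 is 195
  job_C: interval 15, next fire after T=186 is 195
  job_D: interval 17, next fire after T=186 is 187
Earliest fire time = 187 (job job_D)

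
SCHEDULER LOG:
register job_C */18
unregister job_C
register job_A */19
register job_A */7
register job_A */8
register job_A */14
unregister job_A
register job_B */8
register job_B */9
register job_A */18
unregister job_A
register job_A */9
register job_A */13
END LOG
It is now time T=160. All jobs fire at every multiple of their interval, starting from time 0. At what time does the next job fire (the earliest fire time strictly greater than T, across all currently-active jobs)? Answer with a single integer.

Op 1: register job_C */18 -> active={job_C:*/18}
Op 2: unregister job_C -> active={}
Op 3: register job_A */19 -> active={job_A:*/19}
Op 4: register job_A */7 -> active={job_A:*/7}
Op 5: register job_A */8 -> active={job_A:*/8}
Op 6: register job_A */14 -> active={job_A:*/14}
Op 7: unregister job_A -> active={}
Op 8: register job_B */8 -> active={job_B:*/8}
Op 9: register job_B */9 -> active={job_B:*/9}
Op 10: register job_A */18 -> active={job_A:*/18, job_B:*/9}
Op 11: unregister job_A -> active={job_B:*/9}
Op 12: register job_A */9 -> active={job_A:*/9, job_B:*/9}
Op 13: register job_A */13 -> active={job_A:*/13, job_B:*/9}
  job_A: interval 13, next fire after T=160 is 169
  job_B: interval 9, next fire after T=160 is 162
Earliest fire time = 162 (job job_B)

Answer: 162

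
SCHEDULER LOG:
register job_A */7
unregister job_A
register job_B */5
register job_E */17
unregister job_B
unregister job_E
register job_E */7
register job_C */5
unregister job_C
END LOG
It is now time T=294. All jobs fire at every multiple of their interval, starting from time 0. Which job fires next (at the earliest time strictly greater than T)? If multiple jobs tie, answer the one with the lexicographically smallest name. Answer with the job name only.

Op 1: register job_A */7 -> active={job_A:*/7}
Op 2: unregister job_A -> active={}
Op 3: register job_B */5 -> active={job_B:*/5}
Op 4: register job_E */17 -> active={job_B:*/5, job_E:*/17}
Op 5: unregister job_B -> active={job_E:*/17}
Op 6: unregister job_E -> active={}
Op 7: register job_E */7 -> active={job_E:*/7}
Op 8: register job_C */5 -> active={job_C:*/5, job_E:*/7}
Op 9: unregister job_C -> active={job_E:*/7}
  job_E: interval 7, next fire after T=294 is 301
Earliest = 301, winner (lex tiebreak) = job_E

Answer: job_E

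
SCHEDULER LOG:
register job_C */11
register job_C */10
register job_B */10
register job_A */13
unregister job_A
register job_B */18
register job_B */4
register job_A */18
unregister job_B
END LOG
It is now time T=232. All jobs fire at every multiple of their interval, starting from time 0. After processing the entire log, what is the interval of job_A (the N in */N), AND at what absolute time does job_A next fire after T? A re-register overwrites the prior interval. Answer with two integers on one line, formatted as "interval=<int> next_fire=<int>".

Op 1: register job_C */11 -> active={job_C:*/11}
Op 2: register job_C */10 -> active={job_C:*/10}
Op 3: register job_B */10 -> active={job_B:*/10, job_C:*/10}
Op 4: register job_A */13 -> active={job_A:*/13, job_B:*/10, job_C:*/10}
Op 5: unregister job_A -> active={job_B:*/10, job_C:*/10}
Op 6: register job_B */18 -> active={job_B:*/18, job_C:*/10}
Op 7: register job_B */4 -> active={job_B:*/4, job_C:*/10}
Op 8: register job_A */18 -> active={job_A:*/18, job_B:*/4, job_C:*/10}
Op 9: unregister job_B -> active={job_A:*/18, job_C:*/10}
Final interval of job_A = 18
Next fire of job_A after T=232: (232//18+1)*18 = 234

Answer: interval=18 next_fire=234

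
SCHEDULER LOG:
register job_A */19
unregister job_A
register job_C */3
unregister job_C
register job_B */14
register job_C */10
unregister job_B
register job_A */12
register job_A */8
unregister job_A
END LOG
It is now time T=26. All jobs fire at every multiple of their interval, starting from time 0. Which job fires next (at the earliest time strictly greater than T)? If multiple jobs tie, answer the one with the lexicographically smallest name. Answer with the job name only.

Answer: job_C

Derivation:
Op 1: register job_A */19 -> active={job_A:*/19}
Op 2: unregister job_A -> active={}
Op 3: register job_C */3 -> active={job_C:*/3}
Op 4: unregister job_C -> active={}
Op 5: register job_B */14 -> active={job_B:*/14}
Op 6: register job_C */10 -> active={job_B:*/14, job_C:*/10}
Op 7: unregister job_B -> active={job_C:*/10}
Op 8: register job_A */12 -> active={job_A:*/12, job_C:*/10}
Op 9: register job_A */8 -> active={job_A:*/8, job_C:*/10}
Op 10: unregister job_A -> active={job_C:*/10}
  job_C: interval 10, next fire after T=26 is 30
Earliest = 30, winner (lex tiebreak) = job_C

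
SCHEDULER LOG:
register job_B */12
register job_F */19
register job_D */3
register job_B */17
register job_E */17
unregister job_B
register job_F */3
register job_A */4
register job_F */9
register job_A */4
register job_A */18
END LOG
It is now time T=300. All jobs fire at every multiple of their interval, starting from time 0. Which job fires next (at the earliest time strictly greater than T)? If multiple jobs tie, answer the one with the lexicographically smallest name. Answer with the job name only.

Op 1: register job_B */12 -> active={job_B:*/12}
Op 2: register job_F */19 -> active={job_B:*/12, job_F:*/19}
Op 3: register job_D */3 -> active={job_B:*/12, job_D:*/3, job_F:*/19}
Op 4: register job_B */17 -> active={job_B:*/17, job_D:*/3, job_F:*/19}
Op 5: register job_E */17 -> active={job_B:*/17, job_D:*/3, job_E:*/17, job_F:*/19}
Op 6: unregister job_B -> active={job_D:*/3, job_E:*/17, job_F:*/19}
Op 7: register job_F */3 -> active={job_D:*/3, job_E:*/17, job_F:*/3}
Op 8: register job_A */4 -> active={job_A:*/4, job_D:*/3, job_E:*/17, job_F:*/3}
Op 9: register job_F */9 -> active={job_A:*/4, job_D:*/3, job_E:*/17, job_F:*/9}
Op 10: register job_A */4 -> active={job_A:*/4, job_D:*/3, job_E:*/17, job_F:*/9}
Op 11: register job_A */18 -> active={job_A:*/18, job_D:*/3, job_E:*/17, job_F:*/9}
  job_A: interval 18, next fire after T=300 is 306
  job_D: interval 3, next fire after T=300 is 303
  job_E: interval 17, next fire after T=300 is 306
  job_F: interval 9, next fire after T=300 is 306
Earliest = 303, winner (lex tiebreak) = job_D

Answer: job_D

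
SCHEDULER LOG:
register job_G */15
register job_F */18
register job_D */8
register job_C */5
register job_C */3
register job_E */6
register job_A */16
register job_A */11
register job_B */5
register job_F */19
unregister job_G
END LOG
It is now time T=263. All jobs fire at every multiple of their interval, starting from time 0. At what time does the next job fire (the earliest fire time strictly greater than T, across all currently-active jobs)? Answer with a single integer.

Op 1: register job_G */15 -> active={job_G:*/15}
Op 2: register job_F */18 -> active={job_F:*/18, job_G:*/15}
Op 3: register job_D */8 -> active={job_D:*/8, job_F:*/18, job_G:*/15}
Op 4: register job_C */5 -> active={job_C:*/5, job_D:*/8, job_F:*/18, job_G:*/15}
Op 5: register job_C */3 -> active={job_C:*/3, job_D:*/8, job_F:*/18, job_G:*/15}
Op 6: register job_E */6 -> active={job_C:*/3, job_D:*/8, job_E:*/6, job_F:*/18, job_G:*/15}
Op 7: register job_A */16 -> active={job_A:*/16, job_C:*/3, job_D:*/8, job_E:*/6, job_F:*/18, job_G:*/15}
Op 8: register job_A */11 -> active={job_A:*/11, job_C:*/3, job_D:*/8, job_E:*/6, job_F:*/18, job_G:*/15}
Op 9: register job_B */5 -> active={job_A:*/11, job_B:*/5, job_C:*/3, job_D:*/8, job_E:*/6, job_F:*/18, job_G:*/15}
Op 10: register job_F */19 -> active={job_A:*/11, job_B:*/5, job_C:*/3, job_D:*/8, job_E:*/6, job_F:*/19, job_G:*/15}
Op 11: unregister job_G -> active={job_A:*/11, job_B:*/5, job_C:*/3, job_D:*/8, job_E:*/6, job_F:*/19}
  job_A: interval 11, next fire after T=263 is 264
  job_B: interval 5, next fire after T=263 is 265
  job_C: interval 3, next fire after T=263 is 264
  job_D: interval 8, next fire after T=263 is 264
  job_E: interval 6, next fire after T=263 is 264
  job_F: interval 19, next fire after T=263 is 266
Earliest fire time = 264 (job job_A)

Answer: 264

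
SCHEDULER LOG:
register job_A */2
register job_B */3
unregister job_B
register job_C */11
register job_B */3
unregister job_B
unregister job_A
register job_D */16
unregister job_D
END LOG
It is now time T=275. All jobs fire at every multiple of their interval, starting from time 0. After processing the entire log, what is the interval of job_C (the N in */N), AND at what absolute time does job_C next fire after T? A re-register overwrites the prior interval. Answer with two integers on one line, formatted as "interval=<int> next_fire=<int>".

Answer: interval=11 next_fire=286

Derivation:
Op 1: register job_A */2 -> active={job_A:*/2}
Op 2: register job_B */3 -> active={job_A:*/2, job_B:*/3}
Op 3: unregister job_B -> active={job_A:*/2}
Op 4: register job_C */11 -> active={job_A:*/2, job_C:*/11}
Op 5: register job_B */3 -> active={job_A:*/2, job_B:*/3, job_C:*/11}
Op 6: unregister job_B -> active={job_A:*/2, job_C:*/11}
Op 7: unregister job_A -> active={job_C:*/11}
Op 8: register job_D */16 -> active={job_C:*/11, job_D:*/16}
Op 9: unregister job_D -> active={job_C:*/11}
Final interval of job_C = 11
Next fire of job_C after T=275: (275//11+1)*11 = 286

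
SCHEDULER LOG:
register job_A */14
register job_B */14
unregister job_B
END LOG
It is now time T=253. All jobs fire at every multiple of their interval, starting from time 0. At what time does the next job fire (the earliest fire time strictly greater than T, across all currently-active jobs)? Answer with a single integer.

Op 1: register job_A */14 -> active={job_A:*/14}
Op 2: register job_B */14 -> active={job_A:*/14, job_B:*/14}
Op 3: unregister job_B -> active={job_A:*/14}
  job_A: interval 14, next fire after T=253 is 266
Earliest fire time = 266 (job job_A)

Answer: 266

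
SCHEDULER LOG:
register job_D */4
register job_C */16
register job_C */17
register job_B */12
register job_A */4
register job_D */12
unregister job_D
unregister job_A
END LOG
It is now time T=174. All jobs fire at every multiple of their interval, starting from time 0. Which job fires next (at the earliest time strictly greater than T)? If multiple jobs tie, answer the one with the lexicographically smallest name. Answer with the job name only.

Op 1: register job_D */4 -> active={job_D:*/4}
Op 2: register job_C */16 -> active={job_C:*/16, job_D:*/4}
Op 3: register job_C */17 -> active={job_C:*/17, job_D:*/4}
Op 4: register job_B */12 -> active={job_B:*/12, job_C:*/17, job_D:*/4}
Op 5: register job_A */4 -> active={job_A:*/4, job_B:*/12, job_C:*/17, job_D:*/4}
Op 6: register job_D */12 -> active={job_A:*/4, job_B:*/12, job_C:*/17, job_D:*/12}
Op 7: unregister job_D -> active={job_A:*/4, job_B:*/12, job_C:*/17}
Op 8: unregister job_A -> active={job_B:*/12, job_C:*/17}
  job_B: interval 12, next fire after T=174 is 180
  job_C: interval 17, next fire after T=174 is 187
Earliest = 180, winner (lex tiebreak) = job_B

Answer: job_B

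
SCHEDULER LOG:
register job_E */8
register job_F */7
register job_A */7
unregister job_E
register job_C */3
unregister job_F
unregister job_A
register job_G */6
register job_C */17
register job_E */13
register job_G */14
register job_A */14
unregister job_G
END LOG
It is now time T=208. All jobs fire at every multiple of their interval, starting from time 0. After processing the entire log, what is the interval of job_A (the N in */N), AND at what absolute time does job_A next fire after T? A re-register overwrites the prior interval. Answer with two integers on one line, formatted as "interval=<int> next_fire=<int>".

Op 1: register job_E */8 -> active={job_E:*/8}
Op 2: register job_F */7 -> active={job_E:*/8, job_F:*/7}
Op 3: register job_A */7 -> active={job_A:*/7, job_E:*/8, job_F:*/7}
Op 4: unregister job_E -> active={job_A:*/7, job_F:*/7}
Op 5: register job_C */3 -> active={job_A:*/7, job_C:*/3, job_F:*/7}
Op 6: unregister job_F -> active={job_A:*/7, job_C:*/3}
Op 7: unregister job_A -> active={job_C:*/3}
Op 8: register job_G */6 -> active={job_C:*/3, job_G:*/6}
Op 9: register job_C */17 -> active={job_C:*/17, job_G:*/6}
Op 10: register job_E */13 -> active={job_C:*/17, job_E:*/13, job_G:*/6}
Op 11: register job_G */14 -> active={job_C:*/17, job_E:*/13, job_G:*/14}
Op 12: register job_A */14 -> active={job_A:*/14, job_C:*/17, job_E:*/13, job_G:*/14}
Op 13: unregister job_G -> active={job_A:*/14, job_C:*/17, job_E:*/13}
Final interval of job_A = 14
Next fire of job_A after T=208: (208//14+1)*14 = 210

Answer: interval=14 next_fire=210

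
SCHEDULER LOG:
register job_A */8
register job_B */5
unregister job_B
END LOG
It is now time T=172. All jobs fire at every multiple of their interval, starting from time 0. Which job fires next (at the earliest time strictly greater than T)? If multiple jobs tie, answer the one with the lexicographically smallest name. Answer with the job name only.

Op 1: register job_A */8 -> active={job_A:*/8}
Op 2: register job_B */5 -> active={job_A:*/8, job_B:*/5}
Op 3: unregister job_B -> active={job_A:*/8}
  job_A: interval 8, next fire after T=172 is 176
Earliest = 176, winner (lex tiebreak) = job_A

Answer: job_A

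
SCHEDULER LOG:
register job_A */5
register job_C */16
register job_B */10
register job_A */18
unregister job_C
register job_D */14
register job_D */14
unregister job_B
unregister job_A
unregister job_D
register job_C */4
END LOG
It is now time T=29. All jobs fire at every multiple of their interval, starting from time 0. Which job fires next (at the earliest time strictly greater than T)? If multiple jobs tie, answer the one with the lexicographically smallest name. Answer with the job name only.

Op 1: register job_A */5 -> active={job_A:*/5}
Op 2: register job_C */16 -> active={job_A:*/5, job_C:*/16}
Op 3: register job_B */10 -> active={job_A:*/5, job_B:*/10, job_C:*/16}
Op 4: register job_A */18 -> active={job_A:*/18, job_B:*/10, job_C:*/16}
Op 5: unregister job_C -> active={job_A:*/18, job_B:*/10}
Op 6: register job_D */14 -> active={job_A:*/18, job_B:*/10, job_D:*/14}
Op 7: register job_D */14 -> active={job_A:*/18, job_B:*/10, job_D:*/14}
Op 8: unregister job_B -> active={job_A:*/18, job_D:*/14}
Op 9: unregister job_A -> active={job_D:*/14}
Op 10: unregister job_D -> active={}
Op 11: register job_C */4 -> active={job_C:*/4}
  job_C: interval 4, next fire after T=29 is 32
Earliest = 32, winner (lex tiebreak) = job_C

Answer: job_C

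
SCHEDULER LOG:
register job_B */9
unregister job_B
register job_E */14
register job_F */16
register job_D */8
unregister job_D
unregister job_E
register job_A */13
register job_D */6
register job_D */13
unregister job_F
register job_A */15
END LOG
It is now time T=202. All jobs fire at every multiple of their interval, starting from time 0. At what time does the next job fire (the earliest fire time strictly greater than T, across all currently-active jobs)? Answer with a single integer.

Answer: 208

Derivation:
Op 1: register job_B */9 -> active={job_B:*/9}
Op 2: unregister job_B -> active={}
Op 3: register job_E */14 -> active={job_E:*/14}
Op 4: register job_F */16 -> active={job_E:*/14, job_F:*/16}
Op 5: register job_D */8 -> active={job_D:*/8, job_E:*/14, job_F:*/16}
Op 6: unregister job_D -> active={job_E:*/14, job_F:*/16}
Op 7: unregister job_E -> active={job_F:*/16}
Op 8: register job_A */13 -> active={job_A:*/13, job_F:*/16}
Op 9: register job_D */6 -> active={job_A:*/13, job_D:*/6, job_F:*/16}
Op 10: register job_D */13 -> active={job_A:*/13, job_D:*/13, job_F:*/16}
Op 11: unregister job_F -> active={job_A:*/13, job_D:*/13}
Op 12: register job_A */15 -> active={job_A:*/15, job_D:*/13}
  job_A: interval 15, next fire after T=202 is 210
  job_D: interval 13, next fire after T=202 is 208
Earliest fire time = 208 (job job_D)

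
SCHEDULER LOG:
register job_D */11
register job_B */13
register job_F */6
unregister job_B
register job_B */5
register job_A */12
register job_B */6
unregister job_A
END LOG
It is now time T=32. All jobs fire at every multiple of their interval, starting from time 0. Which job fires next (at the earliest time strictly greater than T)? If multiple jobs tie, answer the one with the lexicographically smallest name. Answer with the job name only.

Answer: job_D

Derivation:
Op 1: register job_D */11 -> active={job_D:*/11}
Op 2: register job_B */13 -> active={job_B:*/13, job_D:*/11}
Op 3: register job_F */6 -> active={job_B:*/13, job_D:*/11, job_F:*/6}
Op 4: unregister job_B -> active={job_D:*/11, job_F:*/6}
Op 5: register job_B */5 -> active={job_B:*/5, job_D:*/11, job_F:*/6}
Op 6: register job_A */12 -> active={job_A:*/12, job_B:*/5, job_D:*/11, job_F:*/6}
Op 7: register job_B */6 -> active={job_A:*/12, job_B:*/6, job_D:*/11, job_F:*/6}
Op 8: unregister job_A -> active={job_B:*/6, job_D:*/11, job_F:*/6}
  job_B: interval 6, next fire after T=32 is 36
  job_D: interval 11, next fire after T=32 is 33
  job_F: interval 6, next fire after T=32 is 36
Earliest = 33, winner (lex tiebreak) = job_D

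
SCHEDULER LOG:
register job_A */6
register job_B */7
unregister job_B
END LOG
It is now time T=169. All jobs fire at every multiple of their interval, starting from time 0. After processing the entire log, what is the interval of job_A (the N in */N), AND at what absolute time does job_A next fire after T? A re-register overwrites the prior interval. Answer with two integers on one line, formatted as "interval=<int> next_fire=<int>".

Answer: interval=6 next_fire=174

Derivation:
Op 1: register job_A */6 -> active={job_A:*/6}
Op 2: register job_B */7 -> active={job_A:*/6, job_B:*/7}
Op 3: unregister job_B -> active={job_A:*/6}
Final interval of job_A = 6
Next fire of job_A after T=169: (169//6+1)*6 = 174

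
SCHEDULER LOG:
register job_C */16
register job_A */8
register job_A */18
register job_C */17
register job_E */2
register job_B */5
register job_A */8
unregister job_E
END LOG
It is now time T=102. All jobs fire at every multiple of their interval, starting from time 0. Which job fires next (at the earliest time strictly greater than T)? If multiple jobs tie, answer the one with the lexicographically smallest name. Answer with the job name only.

Answer: job_A

Derivation:
Op 1: register job_C */16 -> active={job_C:*/16}
Op 2: register job_A */8 -> active={job_A:*/8, job_C:*/16}
Op 3: register job_A */18 -> active={job_A:*/18, job_C:*/16}
Op 4: register job_C */17 -> active={job_A:*/18, job_C:*/17}
Op 5: register job_E */2 -> active={job_A:*/18, job_C:*/17, job_E:*/2}
Op 6: register job_B */5 -> active={job_A:*/18, job_B:*/5, job_C:*/17, job_E:*/2}
Op 7: register job_A */8 -> active={job_A:*/8, job_B:*/5, job_C:*/17, job_E:*/2}
Op 8: unregister job_E -> active={job_A:*/8, job_B:*/5, job_C:*/17}
  job_A: interval 8, next fire after T=102 is 104
  job_B: interval 5, next fire after T=102 is 105
  job_C: interval 17, next fire after T=102 is 119
Earliest = 104, winner (lex tiebreak) = job_A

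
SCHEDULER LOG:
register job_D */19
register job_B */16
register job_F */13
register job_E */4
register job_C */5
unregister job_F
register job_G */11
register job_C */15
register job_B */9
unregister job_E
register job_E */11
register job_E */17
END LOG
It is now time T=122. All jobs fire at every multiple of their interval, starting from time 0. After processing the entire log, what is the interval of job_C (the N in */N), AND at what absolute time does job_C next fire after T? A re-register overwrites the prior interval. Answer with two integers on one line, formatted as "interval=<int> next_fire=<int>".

Op 1: register job_D */19 -> active={job_D:*/19}
Op 2: register job_B */16 -> active={job_B:*/16, job_D:*/19}
Op 3: register job_F */13 -> active={job_B:*/16, job_D:*/19, job_F:*/13}
Op 4: register job_E */4 -> active={job_B:*/16, job_D:*/19, job_E:*/4, job_F:*/13}
Op 5: register job_C */5 -> active={job_B:*/16, job_C:*/5, job_D:*/19, job_E:*/4, job_F:*/13}
Op 6: unregister job_F -> active={job_B:*/16, job_C:*/5, job_D:*/19, job_E:*/4}
Op 7: register job_G */11 -> active={job_B:*/16, job_C:*/5, job_D:*/19, job_E:*/4, job_G:*/11}
Op 8: register job_C */15 -> active={job_B:*/16, job_C:*/15, job_D:*/19, job_E:*/4, job_G:*/11}
Op 9: register job_B */9 -> active={job_B:*/9, job_C:*/15, job_D:*/19, job_E:*/4, job_G:*/11}
Op 10: unregister job_E -> active={job_B:*/9, job_C:*/15, job_D:*/19, job_G:*/11}
Op 11: register job_E */11 -> active={job_B:*/9, job_C:*/15, job_D:*/19, job_E:*/11, job_G:*/11}
Op 12: register job_E */17 -> active={job_B:*/9, job_C:*/15, job_D:*/19, job_E:*/17, job_G:*/11}
Final interval of job_C = 15
Next fire of job_C after T=122: (122//15+1)*15 = 135

Answer: interval=15 next_fire=135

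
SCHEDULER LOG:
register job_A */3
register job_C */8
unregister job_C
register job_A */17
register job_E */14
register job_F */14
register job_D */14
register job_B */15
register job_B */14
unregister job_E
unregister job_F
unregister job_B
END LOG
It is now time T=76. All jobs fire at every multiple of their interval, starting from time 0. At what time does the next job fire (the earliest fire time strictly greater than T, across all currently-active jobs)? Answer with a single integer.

Answer: 84

Derivation:
Op 1: register job_A */3 -> active={job_A:*/3}
Op 2: register job_C */8 -> active={job_A:*/3, job_C:*/8}
Op 3: unregister job_C -> active={job_A:*/3}
Op 4: register job_A */17 -> active={job_A:*/17}
Op 5: register job_E */14 -> active={job_A:*/17, job_E:*/14}
Op 6: register job_F */14 -> active={job_A:*/17, job_E:*/14, job_F:*/14}
Op 7: register job_D */14 -> active={job_A:*/17, job_D:*/14, job_E:*/14, job_F:*/14}
Op 8: register job_B */15 -> active={job_A:*/17, job_B:*/15, job_D:*/14, job_E:*/14, job_F:*/14}
Op 9: register job_B */14 -> active={job_A:*/17, job_B:*/14, job_D:*/14, job_E:*/14, job_F:*/14}
Op 10: unregister job_E -> active={job_A:*/17, job_B:*/14, job_D:*/14, job_F:*/14}
Op 11: unregister job_F -> active={job_A:*/17, job_B:*/14, job_D:*/14}
Op 12: unregister job_B -> active={job_A:*/17, job_D:*/14}
  job_A: interval 17, next fire after T=76 is 85
  job_D: interval 14, next fire after T=76 is 84
Earliest fire time = 84 (job job_D)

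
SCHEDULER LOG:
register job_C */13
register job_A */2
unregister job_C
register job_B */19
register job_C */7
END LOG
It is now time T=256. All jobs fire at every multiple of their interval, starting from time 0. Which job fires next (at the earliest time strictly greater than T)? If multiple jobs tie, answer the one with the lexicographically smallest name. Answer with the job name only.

Op 1: register job_C */13 -> active={job_C:*/13}
Op 2: register job_A */2 -> active={job_A:*/2, job_C:*/13}
Op 3: unregister job_C -> active={job_A:*/2}
Op 4: register job_B */19 -> active={job_A:*/2, job_B:*/19}
Op 5: register job_C */7 -> active={job_A:*/2, job_B:*/19, job_C:*/7}
  job_A: interval 2, next fire after T=256 is 258
  job_B: interval 19, next fire after T=256 is 266
  job_C: interval 7, next fire after T=256 is 259
Earliest = 258, winner (lex tiebreak) = job_A

Answer: job_A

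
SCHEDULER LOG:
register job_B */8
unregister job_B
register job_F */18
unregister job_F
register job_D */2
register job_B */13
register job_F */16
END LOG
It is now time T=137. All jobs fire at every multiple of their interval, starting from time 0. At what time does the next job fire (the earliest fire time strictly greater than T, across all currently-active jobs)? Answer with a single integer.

Op 1: register job_B */8 -> active={job_B:*/8}
Op 2: unregister job_B -> active={}
Op 3: register job_F */18 -> active={job_F:*/18}
Op 4: unregister job_F -> active={}
Op 5: register job_D */2 -> active={job_D:*/2}
Op 6: register job_B */13 -> active={job_B:*/13, job_D:*/2}
Op 7: register job_F */16 -> active={job_B:*/13, job_D:*/2, job_F:*/16}
  job_B: interval 13, next fire after T=137 is 143
  job_D: interval 2, next fire after T=137 is 138
  job_F: interval 16, next fire after T=137 is 144
Earliest fire time = 138 (job job_D)

Answer: 138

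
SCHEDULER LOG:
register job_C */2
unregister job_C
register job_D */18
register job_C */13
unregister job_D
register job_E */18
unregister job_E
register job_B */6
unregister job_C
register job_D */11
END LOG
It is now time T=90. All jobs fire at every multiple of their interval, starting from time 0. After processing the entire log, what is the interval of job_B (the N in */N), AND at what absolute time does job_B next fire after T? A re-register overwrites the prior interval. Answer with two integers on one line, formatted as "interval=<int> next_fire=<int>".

Answer: interval=6 next_fire=96

Derivation:
Op 1: register job_C */2 -> active={job_C:*/2}
Op 2: unregister job_C -> active={}
Op 3: register job_D */18 -> active={job_D:*/18}
Op 4: register job_C */13 -> active={job_C:*/13, job_D:*/18}
Op 5: unregister job_D -> active={job_C:*/13}
Op 6: register job_E */18 -> active={job_C:*/13, job_E:*/18}
Op 7: unregister job_E -> active={job_C:*/13}
Op 8: register job_B */6 -> active={job_B:*/6, job_C:*/13}
Op 9: unregister job_C -> active={job_B:*/6}
Op 10: register job_D */11 -> active={job_B:*/6, job_D:*/11}
Final interval of job_B = 6
Next fire of job_B after T=90: (90//6+1)*6 = 96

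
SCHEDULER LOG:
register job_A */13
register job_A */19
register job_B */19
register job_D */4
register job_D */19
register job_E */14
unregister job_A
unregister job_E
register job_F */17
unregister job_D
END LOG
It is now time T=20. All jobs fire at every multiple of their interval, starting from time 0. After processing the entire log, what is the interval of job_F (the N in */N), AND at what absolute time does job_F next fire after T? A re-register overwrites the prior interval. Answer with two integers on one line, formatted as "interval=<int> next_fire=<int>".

Op 1: register job_A */13 -> active={job_A:*/13}
Op 2: register job_A */19 -> active={job_A:*/19}
Op 3: register job_B */19 -> active={job_A:*/19, job_B:*/19}
Op 4: register job_D */4 -> active={job_A:*/19, job_B:*/19, job_D:*/4}
Op 5: register job_D */19 -> active={job_A:*/19, job_B:*/19, job_D:*/19}
Op 6: register job_E */14 -> active={job_A:*/19, job_B:*/19, job_D:*/19, job_E:*/14}
Op 7: unregister job_A -> active={job_B:*/19, job_D:*/19, job_E:*/14}
Op 8: unregister job_E -> active={job_B:*/19, job_D:*/19}
Op 9: register job_F */17 -> active={job_B:*/19, job_D:*/19, job_F:*/17}
Op 10: unregister job_D -> active={job_B:*/19, job_F:*/17}
Final interval of job_F = 17
Next fire of job_F after T=20: (20//17+1)*17 = 34

Answer: interval=17 next_fire=34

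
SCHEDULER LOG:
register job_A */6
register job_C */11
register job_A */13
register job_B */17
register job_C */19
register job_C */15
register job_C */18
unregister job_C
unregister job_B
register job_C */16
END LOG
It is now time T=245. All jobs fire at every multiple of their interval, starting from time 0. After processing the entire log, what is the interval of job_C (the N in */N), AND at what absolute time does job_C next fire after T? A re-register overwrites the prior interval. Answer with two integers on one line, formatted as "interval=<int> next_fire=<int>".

Answer: interval=16 next_fire=256

Derivation:
Op 1: register job_A */6 -> active={job_A:*/6}
Op 2: register job_C */11 -> active={job_A:*/6, job_C:*/11}
Op 3: register job_A */13 -> active={job_A:*/13, job_C:*/11}
Op 4: register job_B */17 -> active={job_A:*/13, job_B:*/17, job_C:*/11}
Op 5: register job_C */19 -> active={job_A:*/13, job_B:*/17, job_C:*/19}
Op 6: register job_C */15 -> active={job_A:*/13, job_B:*/17, job_C:*/15}
Op 7: register job_C */18 -> active={job_A:*/13, job_B:*/17, job_C:*/18}
Op 8: unregister job_C -> active={job_A:*/13, job_B:*/17}
Op 9: unregister job_B -> active={job_A:*/13}
Op 10: register job_C */16 -> active={job_A:*/13, job_C:*/16}
Final interval of job_C = 16
Next fire of job_C after T=245: (245//16+1)*16 = 256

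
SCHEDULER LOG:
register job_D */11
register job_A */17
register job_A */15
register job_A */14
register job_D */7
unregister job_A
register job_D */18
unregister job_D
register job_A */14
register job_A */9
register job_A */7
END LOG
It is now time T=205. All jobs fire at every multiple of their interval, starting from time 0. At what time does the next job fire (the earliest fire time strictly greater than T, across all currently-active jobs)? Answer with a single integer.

Op 1: register job_D */11 -> active={job_D:*/11}
Op 2: register job_A */17 -> active={job_A:*/17, job_D:*/11}
Op 3: register job_A */15 -> active={job_A:*/15, job_D:*/11}
Op 4: register job_A */14 -> active={job_A:*/14, job_D:*/11}
Op 5: register job_D */7 -> active={job_A:*/14, job_D:*/7}
Op 6: unregister job_A -> active={job_D:*/7}
Op 7: register job_D */18 -> active={job_D:*/18}
Op 8: unregister job_D -> active={}
Op 9: register job_A */14 -> active={job_A:*/14}
Op 10: register job_A */9 -> active={job_A:*/9}
Op 11: register job_A */7 -> active={job_A:*/7}
  job_A: interval 7, next fire after T=205 is 210
Earliest fire time = 210 (job job_A)

Answer: 210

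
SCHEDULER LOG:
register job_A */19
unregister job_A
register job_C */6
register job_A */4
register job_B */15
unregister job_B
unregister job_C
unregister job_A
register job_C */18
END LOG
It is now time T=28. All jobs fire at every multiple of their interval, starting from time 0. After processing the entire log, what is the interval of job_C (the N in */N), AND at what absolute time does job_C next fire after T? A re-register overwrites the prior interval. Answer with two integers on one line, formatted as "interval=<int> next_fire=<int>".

Answer: interval=18 next_fire=36

Derivation:
Op 1: register job_A */19 -> active={job_A:*/19}
Op 2: unregister job_A -> active={}
Op 3: register job_C */6 -> active={job_C:*/6}
Op 4: register job_A */4 -> active={job_A:*/4, job_C:*/6}
Op 5: register job_B */15 -> active={job_A:*/4, job_B:*/15, job_C:*/6}
Op 6: unregister job_B -> active={job_A:*/4, job_C:*/6}
Op 7: unregister job_C -> active={job_A:*/4}
Op 8: unregister job_A -> active={}
Op 9: register job_C */18 -> active={job_C:*/18}
Final interval of job_C = 18
Next fire of job_C after T=28: (28//18+1)*18 = 36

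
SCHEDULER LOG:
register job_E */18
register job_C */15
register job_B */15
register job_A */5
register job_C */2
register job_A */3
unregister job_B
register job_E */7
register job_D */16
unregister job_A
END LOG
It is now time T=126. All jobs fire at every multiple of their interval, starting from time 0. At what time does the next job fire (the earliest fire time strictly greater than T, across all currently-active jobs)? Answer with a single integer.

Answer: 128

Derivation:
Op 1: register job_E */18 -> active={job_E:*/18}
Op 2: register job_C */15 -> active={job_C:*/15, job_E:*/18}
Op 3: register job_B */15 -> active={job_B:*/15, job_C:*/15, job_E:*/18}
Op 4: register job_A */5 -> active={job_A:*/5, job_B:*/15, job_C:*/15, job_E:*/18}
Op 5: register job_C */2 -> active={job_A:*/5, job_B:*/15, job_C:*/2, job_E:*/18}
Op 6: register job_A */3 -> active={job_A:*/3, job_B:*/15, job_C:*/2, job_E:*/18}
Op 7: unregister job_B -> active={job_A:*/3, job_C:*/2, job_E:*/18}
Op 8: register job_E */7 -> active={job_A:*/3, job_C:*/2, job_E:*/7}
Op 9: register job_D */16 -> active={job_A:*/3, job_C:*/2, job_D:*/16, job_E:*/7}
Op 10: unregister job_A -> active={job_C:*/2, job_D:*/16, job_E:*/7}
  job_C: interval 2, next fire after T=126 is 128
  job_D: interval 16, next fire after T=126 is 128
  job_E: interval 7, next fire after T=126 is 133
Earliest fire time = 128 (job job_C)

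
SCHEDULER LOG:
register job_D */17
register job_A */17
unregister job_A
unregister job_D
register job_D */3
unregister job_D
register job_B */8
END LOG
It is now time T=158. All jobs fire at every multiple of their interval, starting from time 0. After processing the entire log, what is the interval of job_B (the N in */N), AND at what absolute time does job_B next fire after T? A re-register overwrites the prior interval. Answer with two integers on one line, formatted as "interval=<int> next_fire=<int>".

Op 1: register job_D */17 -> active={job_D:*/17}
Op 2: register job_A */17 -> active={job_A:*/17, job_D:*/17}
Op 3: unregister job_A -> active={job_D:*/17}
Op 4: unregister job_D -> active={}
Op 5: register job_D */3 -> active={job_D:*/3}
Op 6: unregister job_D -> active={}
Op 7: register job_B */8 -> active={job_B:*/8}
Final interval of job_B = 8
Next fire of job_B after T=158: (158//8+1)*8 = 160

Answer: interval=8 next_fire=160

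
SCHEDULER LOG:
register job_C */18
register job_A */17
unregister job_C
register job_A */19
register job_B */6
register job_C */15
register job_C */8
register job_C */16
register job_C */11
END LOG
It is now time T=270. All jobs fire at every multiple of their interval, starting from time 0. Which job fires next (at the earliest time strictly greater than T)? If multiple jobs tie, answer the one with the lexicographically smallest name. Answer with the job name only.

Answer: job_C

Derivation:
Op 1: register job_C */18 -> active={job_C:*/18}
Op 2: register job_A */17 -> active={job_A:*/17, job_C:*/18}
Op 3: unregister job_C -> active={job_A:*/17}
Op 4: register job_A */19 -> active={job_A:*/19}
Op 5: register job_B */6 -> active={job_A:*/19, job_B:*/6}
Op 6: register job_C */15 -> active={job_A:*/19, job_B:*/6, job_C:*/15}
Op 7: register job_C */8 -> active={job_A:*/19, job_B:*/6, job_C:*/8}
Op 8: register job_C */16 -> active={job_A:*/19, job_B:*/6, job_C:*/16}
Op 9: register job_C */11 -> active={job_A:*/19, job_B:*/6, job_C:*/11}
  job_A: interval 19, next fire after T=270 is 285
  job_B: interval 6, next fire after T=270 is 276
  job_C: interval 11, next fire after T=270 is 275
Earliest = 275, winner (lex tiebreak) = job_C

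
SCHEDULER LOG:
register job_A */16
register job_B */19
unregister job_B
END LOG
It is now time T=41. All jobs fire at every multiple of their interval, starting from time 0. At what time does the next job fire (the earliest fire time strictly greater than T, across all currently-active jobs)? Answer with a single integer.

Answer: 48

Derivation:
Op 1: register job_A */16 -> active={job_A:*/16}
Op 2: register job_B */19 -> active={job_A:*/16, job_B:*/19}
Op 3: unregister job_B -> active={job_A:*/16}
  job_A: interval 16, next fire after T=41 is 48
Earliest fire time = 48 (job job_A)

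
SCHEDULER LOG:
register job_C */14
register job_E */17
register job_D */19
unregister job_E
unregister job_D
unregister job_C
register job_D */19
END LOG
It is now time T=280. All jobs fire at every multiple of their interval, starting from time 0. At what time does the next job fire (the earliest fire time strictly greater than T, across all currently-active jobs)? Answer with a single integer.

Op 1: register job_C */14 -> active={job_C:*/14}
Op 2: register job_E */17 -> active={job_C:*/14, job_E:*/17}
Op 3: register job_D */19 -> active={job_C:*/14, job_D:*/19, job_E:*/17}
Op 4: unregister job_E -> active={job_C:*/14, job_D:*/19}
Op 5: unregister job_D -> active={job_C:*/14}
Op 6: unregister job_C -> active={}
Op 7: register job_D */19 -> active={job_D:*/19}
  job_D: interval 19, next fire after T=280 is 285
Earliest fire time = 285 (job job_D)

Answer: 285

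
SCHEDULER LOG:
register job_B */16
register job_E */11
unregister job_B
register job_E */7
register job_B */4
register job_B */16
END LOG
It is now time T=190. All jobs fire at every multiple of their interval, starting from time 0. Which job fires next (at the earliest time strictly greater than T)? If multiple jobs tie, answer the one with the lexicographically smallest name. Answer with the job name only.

Answer: job_B

Derivation:
Op 1: register job_B */16 -> active={job_B:*/16}
Op 2: register job_E */11 -> active={job_B:*/16, job_E:*/11}
Op 3: unregister job_B -> active={job_E:*/11}
Op 4: register job_E */7 -> active={job_E:*/7}
Op 5: register job_B */4 -> active={job_B:*/4, job_E:*/7}
Op 6: register job_B */16 -> active={job_B:*/16, job_E:*/7}
  job_B: interval 16, next fire after T=190 is 192
  job_E: interval 7, next fire after T=190 is 196
Earliest = 192, winner (lex tiebreak) = job_B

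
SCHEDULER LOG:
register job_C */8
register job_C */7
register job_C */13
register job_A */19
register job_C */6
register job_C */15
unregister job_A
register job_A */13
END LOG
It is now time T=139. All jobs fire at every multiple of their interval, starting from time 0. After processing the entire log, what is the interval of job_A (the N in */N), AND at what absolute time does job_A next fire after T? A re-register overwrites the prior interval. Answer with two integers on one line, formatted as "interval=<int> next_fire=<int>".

Answer: interval=13 next_fire=143

Derivation:
Op 1: register job_C */8 -> active={job_C:*/8}
Op 2: register job_C */7 -> active={job_C:*/7}
Op 3: register job_C */13 -> active={job_C:*/13}
Op 4: register job_A */19 -> active={job_A:*/19, job_C:*/13}
Op 5: register job_C */6 -> active={job_A:*/19, job_C:*/6}
Op 6: register job_C */15 -> active={job_A:*/19, job_C:*/15}
Op 7: unregister job_A -> active={job_C:*/15}
Op 8: register job_A */13 -> active={job_A:*/13, job_C:*/15}
Final interval of job_A = 13
Next fire of job_A after T=139: (139//13+1)*13 = 143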